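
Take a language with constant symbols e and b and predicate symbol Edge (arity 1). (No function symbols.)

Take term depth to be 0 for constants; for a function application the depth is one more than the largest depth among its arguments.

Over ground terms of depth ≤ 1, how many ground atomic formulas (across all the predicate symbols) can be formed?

2

First count ground terms of depth ≤ 1.
With no function symbols every ground term is a constant, so there are exactly 2 ground terms at every depth bound.
N_0 = 2
N_1 = 2
So |H| = 2.
Each predicate of arity r yields |H|^r ground atoms (one per choice of an r-tuple from H):
  Edge: 2
Total ground atoms: 2.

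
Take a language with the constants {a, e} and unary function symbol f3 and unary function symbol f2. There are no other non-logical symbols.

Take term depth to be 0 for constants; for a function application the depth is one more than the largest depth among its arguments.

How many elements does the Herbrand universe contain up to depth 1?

Count level by level. With function symbols f3/1, f2/1, the terms of depth ≤ k are the 2 constants together with each function applied to depth-≤(k−1) tuples, so N_k = 2 + N_{k-1} + N_{k-1}.
N_0 = 2
N_1 = 2 + 2 + 2 = 6
Explicitly: a, e, f3(a), f3(e), f2(a), f2(e).

6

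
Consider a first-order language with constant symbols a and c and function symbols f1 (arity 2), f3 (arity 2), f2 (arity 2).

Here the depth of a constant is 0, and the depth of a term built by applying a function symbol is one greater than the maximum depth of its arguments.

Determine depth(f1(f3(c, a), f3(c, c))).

2

depth(f3(c, a)) = 1 + max(0, 0) = 1
depth(f3(c, c)) = 1 + max(0, 0) = 1
depth(f1(f3(c, a), f3(c, c))) = 1 + max(1, 1) = 2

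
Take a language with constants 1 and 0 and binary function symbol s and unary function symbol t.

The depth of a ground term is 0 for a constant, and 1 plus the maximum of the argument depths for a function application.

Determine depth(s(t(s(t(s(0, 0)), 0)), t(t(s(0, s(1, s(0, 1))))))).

depth(s(0, 0)) = 1 + max(0, 0) = 1
depth(t(s(0, 0))) = 1 + depth(s(0, 0)) = 1 + 1 = 2
depth(s(t(s(0, 0)), 0)) = 1 + max(2, 0) = 3
depth(t(s(t(s(0, 0)), 0))) = 1 + depth(s(t(s(0, 0)), 0)) = 1 + 3 = 4
depth(s(0, 1)) = 1 + max(0, 0) = 1
depth(s(1, s(0, 1))) = 1 + max(0, 1) = 2
depth(s(0, s(1, s(0, 1)))) = 1 + max(0, 2) = 3
depth(t(s(0, s(1, s(0, 1))))) = 1 + depth(s(0, s(1, s(0, 1)))) = 1 + 3 = 4
depth(t(t(s(0, s(1, s(0, 1)))))) = 1 + depth(t(s(0, s(1, s(0, 1))))) = 1 + 4 = 5
depth(s(t(s(t(s(0, 0)), 0)), t(t(s(0, s(1, s(0, 1))))))) = 1 + max(4, 5) = 6

6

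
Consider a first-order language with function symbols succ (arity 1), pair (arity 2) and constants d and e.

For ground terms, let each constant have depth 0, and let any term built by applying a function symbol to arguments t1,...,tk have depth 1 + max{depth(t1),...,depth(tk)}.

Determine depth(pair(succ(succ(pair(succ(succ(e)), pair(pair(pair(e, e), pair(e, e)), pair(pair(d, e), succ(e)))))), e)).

7

depth(succ(e)) = 1 + depth(e) = 1 + 0 = 1
depth(succ(succ(e))) = 1 + depth(succ(e)) = 1 + 1 = 2
depth(pair(e, e)) = 1 + max(0, 0) = 1
depth(pair(pair(e, e), pair(e, e))) = 1 + max(1, 1) = 2
depth(pair(d, e)) = 1 + max(0, 0) = 1
depth(pair(pair(d, e), succ(e))) = 1 + max(1, 1) = 2
depth(pair(pair(pair(e, e), pair(e, e)), pair(pair(d, e), succ(e)))) = 1 + max(2, 2) = 3
depth(pair(succ(succ(e)), pair(pair(pair(e, e), pair(e, e)), pair(pair(d, e), succ(e))))) = 1 + max(2, 3) = 4
depth(succ(pair(succ(succ(e)), pair(pair(pair(e, e), pair(e, e)), pair(pair(d, e), succ(e)))))) = 1 + depth(pair(succ(succ(e)), pair(pair(pair(e, e), pair(e, e)), pair(pair(d, e), succ(e))))) = 1 + 4 = 5
depth(succ(succ(pair(succ(succ(e)), pair(pair(pair(e, e), pair(e, e)), pair(pair(d, e), succ(e))))))) = 1 + depth(succ(pair(succ(succ(e)), pair(pair(pair(e, e), pair(e, e)), pair(pair(d, e), succ(e)))))) = 1 + 5 = 6
depth(pair(succ(succ(pair(succ(succ(e)), pair(pair(pair(e, e), pair(e, e)), pair(pair(d, e), succ(e)))))), e)) = 1 + max(6, 0) = 7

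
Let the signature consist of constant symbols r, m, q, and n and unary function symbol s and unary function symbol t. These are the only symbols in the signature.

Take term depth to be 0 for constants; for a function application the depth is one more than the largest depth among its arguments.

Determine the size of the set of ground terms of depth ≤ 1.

If N_k denotes the number of depth-≤k ground terms, the 4 constants give N_0 = 4, and each function symbol of arity r contributes N_{k-1}^r new terms at level k: N_k = 4 + N_{k-1} + N_{k-1}.
N_0 = 4
N_1 = 4 + 4 + 4 = 12

12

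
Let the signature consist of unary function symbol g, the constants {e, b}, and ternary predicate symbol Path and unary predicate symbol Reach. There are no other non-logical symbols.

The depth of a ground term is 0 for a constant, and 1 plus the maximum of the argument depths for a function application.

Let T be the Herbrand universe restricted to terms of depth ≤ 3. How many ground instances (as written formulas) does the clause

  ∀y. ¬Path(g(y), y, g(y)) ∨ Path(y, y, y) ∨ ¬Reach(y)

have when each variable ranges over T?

8

Ground terms of depth ≤ 3:
  Let N_k count ground terms of depth at most k. Each non-constant term of depth ≤ k is some function symbol applied to depth-≤(k−1) arguments, giving N_k = 2 + N_{k-1}.
  N_0 = 2
  N_1 = 2 + 2 = 4
  N_2 = 2 + 4 = 6
  N_3 = 2 + 6 = 8
So there are 8 ground terms available for substitution.
The body mentions the single quantified variable y; since ground terms form a free algebra, no two substitutions collapse to the same formula.
Number of ground instances = 8.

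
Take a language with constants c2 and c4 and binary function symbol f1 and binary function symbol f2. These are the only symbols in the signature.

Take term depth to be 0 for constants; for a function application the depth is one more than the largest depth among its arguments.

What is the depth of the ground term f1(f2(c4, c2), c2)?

2

depth(f2(c4, c2)) = 1 + max(0, 0) = 1
depth(f1(f2(c4, c2), c2)) = 1 + max(1, 0) = 2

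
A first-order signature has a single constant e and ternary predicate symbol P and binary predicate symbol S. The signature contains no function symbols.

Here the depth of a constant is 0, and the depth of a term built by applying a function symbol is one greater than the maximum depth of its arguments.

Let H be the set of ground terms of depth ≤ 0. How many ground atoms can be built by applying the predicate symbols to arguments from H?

2

First count ground terms of depth ≤ 0.
With no function symbols every ground term is a constant, so there is exactly 1 ground term at every depth bound.
N_0 = 1
So |H| = 1.
For each predicate symbol, the number of ground atoms is |H| raised to its arity; summing:
  P: 1^3 = 1;  S: 1^2 = 1
Total ground atoms: 1 + 1 = 2.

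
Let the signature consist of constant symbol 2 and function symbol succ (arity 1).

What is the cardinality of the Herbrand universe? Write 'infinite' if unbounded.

infinite

The signature has at least one function symbol (succ, arity 1) and at least one constant (2).
Iterating succ gives infinitely many distinct ground terms: 2, succ(2), succ(succ(2)), ...
So the Herbrand universe is infinite.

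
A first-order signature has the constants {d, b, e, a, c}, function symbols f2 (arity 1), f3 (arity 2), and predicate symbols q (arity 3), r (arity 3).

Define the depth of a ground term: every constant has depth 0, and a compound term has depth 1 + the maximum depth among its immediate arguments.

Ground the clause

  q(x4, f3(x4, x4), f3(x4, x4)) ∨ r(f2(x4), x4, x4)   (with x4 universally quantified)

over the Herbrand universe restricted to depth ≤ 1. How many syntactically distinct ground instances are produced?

35

Ground terms of depth ≤ 1:
  Write N_k for the number of ground terms of depth ≤ k. A term of depth ≤ k is either a constant or a function symbol applied to arguments of depth ≤ k−1, so N_k = 5 + N_{k-1} + N_{k-1}^2.
  N_0 = 5
  N_1 = 5 + 5 + 5^2 = 35
So there are 35 ground terms available for substitution.
The variable x4 ranges independently over the available ground terms, and distinct assignments produce distinct instances.
Number of ground instances = 35.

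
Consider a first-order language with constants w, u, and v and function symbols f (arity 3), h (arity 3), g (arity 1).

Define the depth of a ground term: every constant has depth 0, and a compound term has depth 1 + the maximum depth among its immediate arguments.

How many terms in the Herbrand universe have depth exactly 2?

Count level by level. With function symbols f/3, h/3, g/1, the terms of depth ≤ k are the 3 constants together with each function applied to depth-≤(k−1) tuples, so N_k = 3 + N_{k-1}^3 + N_{k-1}^3 + N_{k-1}.
N_0 = 3
N_1 = 3 + 3^3 + 3^3 + 3 = 60
N_2 = 3 + 60^3 + 60^3 + 60 = 432063
Terms of depth exactly 2: N_2 − N_1 = 432063 − 60 = 432003.

432003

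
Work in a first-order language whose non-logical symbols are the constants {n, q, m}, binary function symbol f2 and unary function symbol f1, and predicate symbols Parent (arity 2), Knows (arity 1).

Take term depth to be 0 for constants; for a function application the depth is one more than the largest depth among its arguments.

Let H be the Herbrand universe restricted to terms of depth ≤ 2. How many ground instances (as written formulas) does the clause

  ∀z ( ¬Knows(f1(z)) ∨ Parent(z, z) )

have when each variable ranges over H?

243

Ground terms of depth ≤ 2:
  Let N_k = |{terms of depth ≤ k}|. Then N_0 = 3 and N_k = 3 + N_{k-1}^2 + N_{k-1} for k ≥ 1 (one summand per function symbol, arity giving the exponent).
  N_0 = 3
  N_1 = 3 + 3^2 + 3 = 15
  N_2 = 3 + 15^2 + 15 = 243
So there are 243 ground terms available for substitution.
The variable z ranges independently over the available ground terms, and distinct assignments produce distinct instances.
Number of ground instances = 243.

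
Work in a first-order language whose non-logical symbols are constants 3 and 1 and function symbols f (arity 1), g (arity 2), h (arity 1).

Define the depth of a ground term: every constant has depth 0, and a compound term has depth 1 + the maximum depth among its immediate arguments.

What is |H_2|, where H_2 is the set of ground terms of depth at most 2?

122

Count level by level. With function symbols f/1, g/2, h/1, the terms of depth ≤ k are the 2 constants together with each function applied to depth-≤(k−1) tuples, so N_k = 2 + N_{k-1} + N_{k-1}^2 + N_{k-1}.
N_0 = 2
N_1 = 2 + 2 + 2^2 + 2 = 10
N_2 = 2 + 10 + 10^2 + 10 = 122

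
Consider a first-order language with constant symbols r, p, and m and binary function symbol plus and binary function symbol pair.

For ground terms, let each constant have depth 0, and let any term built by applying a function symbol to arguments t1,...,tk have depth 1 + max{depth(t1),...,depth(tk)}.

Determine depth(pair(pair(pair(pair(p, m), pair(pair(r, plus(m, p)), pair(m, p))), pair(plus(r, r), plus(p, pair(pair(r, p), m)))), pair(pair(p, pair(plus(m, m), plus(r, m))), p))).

depth(pair(p, m)) = 1 + max(0, 0) = 1
depth(plus(m, p)) = 1 + max(0, 0) = 1
depth(pair(r, plus(m, p))) = 1 + max(0, 1) = 2
depth(pair(m, p)) = 1 + max(0, 0) = 1
depth(pair(pair(r, plus(m, p)), pair(m, p))) = 1 + max(2, 1) = 3
depth(pair(pair(p, m), pair(pair(r, plus(m, p)), pair(m, p)))) = 1 + max(1, 3) = 4
depth(plus(r, r)) = 1 + max(0, 0) = 1
depth(pair(r, p)) = 1 + max(0, 0) = 1
depth(pair(pair(r, p), m)) = 1 + max(1, 0) = 2
depth(plus(p, pair(pair(r, p), m))) = 1 + max(0, 2) = 3
depth(pair(plus(r, r), plus(p, pair(pair(r, p), m)))) = 1 + max(1, 3) = 4
depth(pair(pair(pair(p, m), pair(pair(r, plus(m, p)), pair(m, p))), pair(plus(r, r), plus(p, pair(pair(r, p), m))))) = 1 + max(4, 4) = 5
depth(plus(m, m)) = 1 + max(0, 0) = 1
depth(plus(r, m)) = 1 + max(0, 0) = 1
depth(pair(plus(m, m), plus(r, m))) = 1 + max(1, 1) = 2
depth(pair(p, pair(plus(m, m), plus(r, m)))) = 1 + max(0, 2) = 3
depth(pair(pair(p, pair(plus(m, m), plus(r, m))), p)) = 1 + max(3, 0) = 4
depth(pair(pair(pair(pair(p, m), pair(pair(r, plus(m, p)), pair(m, p))), pair(plus(r, r), plus(p, pair(pair(r, p), m)))), pair(pair(p, pair(plus(m, m), plus(r, m))), p))) = 1 + max(5, 4) = 6

6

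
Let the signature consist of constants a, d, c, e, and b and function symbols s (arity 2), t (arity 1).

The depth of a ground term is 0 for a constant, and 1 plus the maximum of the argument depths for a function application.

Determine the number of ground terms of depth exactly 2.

1230

Let N_k count ground terms of depth at most k. Each non-constant term of depth ≤ k is some function symbol applied to depth-≤(k−1) arguments, giving N_k = 5 + N_{k-1}^2 + N_{k-1}.
N_0 = 5
N_1 = 5 + 5^2 + 5 = 35
N_2 = 5 + 35^2 + 35 = 1265
Terms of depth exactly 2: N_2 − N_1 = 1265 − 35 = 1230.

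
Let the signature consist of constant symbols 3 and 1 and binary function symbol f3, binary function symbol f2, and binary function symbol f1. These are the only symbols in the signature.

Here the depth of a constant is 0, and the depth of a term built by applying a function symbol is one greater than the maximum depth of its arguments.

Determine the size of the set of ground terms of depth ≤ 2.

590

Count level by level. With function symbols f3/2, f2/2, f1/2, the terms of depth ≤ k are the 2 constants together with each function applied to depth-≤(k−1) tuples, so N_k = 2 + N_{k-1}^2 + N_{k-1}^2 + N_{k-1}^2.
N_0 = 2
N_1 = 2 + 2^2 + 2^2 + 2^2 = 14
N_2 = 2 + 14^2 + 14^2 + 14^2 = 590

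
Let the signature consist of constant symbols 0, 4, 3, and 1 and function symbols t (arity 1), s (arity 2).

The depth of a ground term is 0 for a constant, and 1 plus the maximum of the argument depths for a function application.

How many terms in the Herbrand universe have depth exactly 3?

364820

Let N_k = |{terms of depth ≤ k}|. Then N_0 = 4 and N_k = 4 + N_{k-1} + N_{k-1}^2 for k ≥ 1 (one summand per function symbol, arity giving the exponent).
N_0 = 4
N_1 = 4 + 4 + 4^2 = 24
N_2 = 4 + 24 + 24^2 = 604
N_3 = 4 + 604 + 604^2 = 365424
Terms of depth exactly 3: N_3 − N_2 = 365424 − 604 = 364820.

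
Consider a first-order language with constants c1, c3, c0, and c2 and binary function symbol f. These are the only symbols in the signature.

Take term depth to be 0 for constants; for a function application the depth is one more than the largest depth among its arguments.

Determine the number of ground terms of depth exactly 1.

16

Let N_k = |{terms of depth ≤ k}|. Then N_0 = 4 and N_k = 4 + N_{k-1}^2 for k ≥ 1 (one summand per function symbol, arity giving the exponent).
N_0 = 4
N_1 = 4 + 4^2 = 20
Terms of depth exactly 1: N_1 − N_0 = 20 − 4 = 16.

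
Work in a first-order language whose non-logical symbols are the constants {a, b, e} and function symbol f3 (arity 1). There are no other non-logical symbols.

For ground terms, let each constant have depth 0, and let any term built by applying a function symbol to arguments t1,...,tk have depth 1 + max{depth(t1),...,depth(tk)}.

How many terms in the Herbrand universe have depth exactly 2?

Write N_k for the number of ground terms of depth ≤ k. A term of depth ≤ k is either a constant or a function symbol applied to arguments of depth ≤ k−1, so N_k = 3 + N_{k-1}.
N_0 = 3
N_1 = 3 + 3 = 6
N_2 = 3 + 6 = 9
Terms of depth exactly 2: N_2 − N_1 = 9 − 6 = 3.

3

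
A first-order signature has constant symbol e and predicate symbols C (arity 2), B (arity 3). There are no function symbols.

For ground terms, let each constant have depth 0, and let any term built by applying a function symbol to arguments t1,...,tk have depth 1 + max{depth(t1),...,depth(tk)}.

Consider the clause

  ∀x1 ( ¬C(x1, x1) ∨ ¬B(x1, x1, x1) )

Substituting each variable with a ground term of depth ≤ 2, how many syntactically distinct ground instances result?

Ground terms of depth ≤ 2:
  With no function symbols every ground term is a constant, so there is exactly 1 ground term at every depth bound.
  N_0 = 1
  N_1 = 1
  N_2 = 1
So there is exactly 1 ground term available for substitution.
The body mentions the single quantified variable x1; since ground terms form a free algebra, no two substitutions collapse to the same formula.
Number of ground instances = 1.

1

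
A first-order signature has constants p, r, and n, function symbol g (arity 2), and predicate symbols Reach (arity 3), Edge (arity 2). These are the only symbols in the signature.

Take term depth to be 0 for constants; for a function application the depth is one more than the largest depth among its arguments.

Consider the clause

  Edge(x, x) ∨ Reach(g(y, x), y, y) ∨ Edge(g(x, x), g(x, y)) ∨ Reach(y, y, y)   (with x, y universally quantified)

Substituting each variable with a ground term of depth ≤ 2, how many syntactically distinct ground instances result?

21609

Ground terms of depth ≤ 2:
  Count level by level. With function symbols g/2, the terms of depth ≤ k are the 3 constants together with each function applied to depth-≤(k−1) tuples, so N_k = 3 + N_{k-1}^2.
  N_0 = 3
  N_1 = 3 + 3^2 = 12
  N_2 = 3 + 12^2 = 147
So there are 147 ground terms available for substitution.
The clause has 2 distinct variables (x, y), each appearing in the body. In the free term algebra distinct substitutions yield syntactically distinct ground instances.
Number of ground instances = 147^2 = 21609.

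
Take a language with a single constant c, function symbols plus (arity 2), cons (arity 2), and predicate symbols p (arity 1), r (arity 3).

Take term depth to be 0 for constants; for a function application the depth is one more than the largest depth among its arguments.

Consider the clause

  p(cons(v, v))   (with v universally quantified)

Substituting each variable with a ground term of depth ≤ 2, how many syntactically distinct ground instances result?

Ground terms of depth ≤ 2:
  Let N_k count ground terms of depth at most k. Each non-constant term of depth ≤ k is some function symbol applied to depth-≤(k−1) arguments, giving N_k = 1 + N_{k-1}^2 + N_{k-1}^2.
  N_0 = 1
  N_1 = 1 + 1^2 + 1^2 = 3
  N_2 = 1 + 3^2 + 3^2 = 19
So there are 19 ground terms available for substitution.
The clause has 1 distinct variable (v), which appears in the body. In the free term algebra distinct substitutions yield syntactically distinct ground instances.
Number of ground instances = 19.

19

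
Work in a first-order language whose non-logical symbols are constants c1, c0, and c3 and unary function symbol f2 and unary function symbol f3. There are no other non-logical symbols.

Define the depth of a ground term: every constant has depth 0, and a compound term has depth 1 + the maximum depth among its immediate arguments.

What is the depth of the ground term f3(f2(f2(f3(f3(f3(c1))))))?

6

depth(f3(c1)) = 1 + depth(c1) = 1 + 0 = 1
depth(f3(f3(c1))) = 1 + depth(f3(c1)) = 1 + 1 = 2
depth(f3(f3(f3(c1)))) = 1 + depth(f3(f3(c1))) = 1 + 2 = 3
depth(f2(f3(f3(f3(c1))))) = 1 + depth(f3(f3(f3(c1)))) = 1 + 3 = 4
depth(f2(f2(f3(f3(f3(c1)))))) = 1 + depth(f2(f3(f3(f3(c1))))) = 1 + 4 = 5
depth(f3(f2(f2(f3(f3(f3(c1))))))) = 1 + depth(f2(f2(f3(f3(f3(c1)))))) = 1 + 5 = 6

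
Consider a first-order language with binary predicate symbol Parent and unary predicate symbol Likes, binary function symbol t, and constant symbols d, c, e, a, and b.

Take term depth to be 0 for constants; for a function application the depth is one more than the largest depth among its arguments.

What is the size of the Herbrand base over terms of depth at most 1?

930

First count ground terms of depth ≤ 1.
If N_k denotes the number of depth-≤k ground terms, the 5 constants give N_0 = 5, and each function symbol of arity r contributes N_{k-1}^r new terms at level k: N_k = 5 + N_{k-1}^2.
N_0 = 5
N_1 = 5 + 5^2 = 30
So |H| = 30.
Ground atoms are formed by filling each argument slot of a predicate with a term from H, so an r-ary predicate gives |H|^r atoms:
  Parent: 30^2 = 900;  Likes: 30
Total ground atoms: 900 + 30 = 930.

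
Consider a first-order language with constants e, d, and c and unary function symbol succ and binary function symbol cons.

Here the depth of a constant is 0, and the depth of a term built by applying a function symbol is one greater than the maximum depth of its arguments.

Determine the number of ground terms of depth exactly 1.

Let N_k count ground terms of depth at most k. Each non-constant term of depth ≤ k is some function symbol applied to depth-≤(k−1) arguments, giving N_k = 3 + N_{k-1} + N_{k-1}^2.
N_0 = 3
N_1 = 3 + 3 + 3^2 = 15
Terms of depth exactly 1: N_1 − N_0 = 15 − 3 = 12.

12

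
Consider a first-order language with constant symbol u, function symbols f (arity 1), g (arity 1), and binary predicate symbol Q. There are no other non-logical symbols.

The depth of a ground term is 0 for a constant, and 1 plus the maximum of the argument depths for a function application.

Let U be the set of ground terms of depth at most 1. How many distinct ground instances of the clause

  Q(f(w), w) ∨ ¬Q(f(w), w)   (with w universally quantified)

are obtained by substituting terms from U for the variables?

3

Ground terms of depth ≤ 1:
  Count level by level. With function symbols f/1, g/1, the terms of depth ≤ k are the 1 constant together with each function applied to depth-≤(k−1) tuples, so N_k = 1 + N_{k-1} + N_{k-1}.
  N_0 = 1
  N_1 = 1 + 1 + 1 = 3
  Explicitly: u, f(u), g(u).
So there are 3 ground terms available for substitution.
The variable w ranges independently over the available ground terms, and distinct assignments produce distinct instances.
Number of ground instances = 3.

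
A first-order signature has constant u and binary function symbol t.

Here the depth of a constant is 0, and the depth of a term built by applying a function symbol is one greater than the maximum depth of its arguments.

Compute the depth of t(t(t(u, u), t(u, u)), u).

3

depth(t(u, u)) = 1 + max(0, 0) = 1
depth(t(t(u, u), t(u, u))) = 1 + max(1, 1) = 2
depth(t(t(t(u, u), t(u, u)), u)) = 1 + max(2, 0) = 3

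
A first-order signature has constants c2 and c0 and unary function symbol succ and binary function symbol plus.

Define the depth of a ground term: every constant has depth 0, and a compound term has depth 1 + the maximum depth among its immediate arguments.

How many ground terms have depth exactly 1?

Write N_k for the number of ground terms of depth ≤ k. A term of depth ≤ k is either a constant or a function symbol applied to arguments of depth ≤ k−1, so N_k = 2 + N_{k-1} + N_{k-1}^2.
N_0 = 2
N_1 = 2 + 2 + 2^2 = 8
Terms of depth exactly 1: N_1 − N_0 = 8 − 2 = 6.

6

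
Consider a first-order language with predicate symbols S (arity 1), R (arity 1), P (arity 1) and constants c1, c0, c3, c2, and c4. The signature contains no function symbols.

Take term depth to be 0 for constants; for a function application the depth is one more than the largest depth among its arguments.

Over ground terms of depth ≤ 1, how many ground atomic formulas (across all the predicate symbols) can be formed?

First count ground terms of depth ≤ 1.
With no function symbols every ground term is a constant, so there are exactly 5 ground terms at every depth bound.
N_0 = 5
N_1 = 5
Explicitly: c1, c0, c3, c2, c4.
So |H| = 5.
Each predicate of arity r yields |H|^r ground atoms (one per choice of an r-tuple from H):
  S: 5;  R: 5;  P: 5
Total ground atoms: 5 + 5 + 5 = 15.

15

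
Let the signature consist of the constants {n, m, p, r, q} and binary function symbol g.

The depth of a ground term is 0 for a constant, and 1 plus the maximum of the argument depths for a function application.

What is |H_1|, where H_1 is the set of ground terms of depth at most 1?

30

Count level by level. With function symbols g/2, the terms of depth ≤ k are the 5 constants together with each function applied to depth-≤(k−1) tuples, so N_k = 5 + N_{k-1}^2.
N_0 = 5
N_1 = 5 + 5^2 = 30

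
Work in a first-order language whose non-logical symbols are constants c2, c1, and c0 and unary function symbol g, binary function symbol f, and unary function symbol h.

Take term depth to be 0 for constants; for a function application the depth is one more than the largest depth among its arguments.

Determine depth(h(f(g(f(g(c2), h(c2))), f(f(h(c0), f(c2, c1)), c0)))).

depth(g(c2)) = 1 + depth(c2) = 1 + 0 = 1
depth(h(c2)) = 1 + depth(c2) = 1 + 0 = 1
depth(f(g(c2), h(c2))) = 1 + max(1, 1) = 2
depth(g(f(g(c2), h(c2)))) = 1 + depth(f(g(c2), h(c2))) = 1 + 2 = 3
depth(h(c0)) = 1 + depth(c0) = 1 + 0 = 1
depth(f(c2, c1)) = 1 + max(0, 0) = 1
depth(f(h(c0), f(c2, c1))) = 1 + max(1, 1) = 2
depth(f(f(h(c0), f(c2, c1)), c0)) = 1 + max(2, 0) = 3
depth(f(g(f(g(c2), h(c2))), f(f(h(c0), f(c2, c1)), c0))) = 1 + max(3, 3) = 4
depth(h(f(g(f(g(c2), h(c2))), f(f(h(c0), f(c2, c1)), c0)))) = 1 + depth(f(g(f(g(c2), h(c2))), f(f(h(c0), f(c2, c1)), c0))) = 1 + 4 = 5

5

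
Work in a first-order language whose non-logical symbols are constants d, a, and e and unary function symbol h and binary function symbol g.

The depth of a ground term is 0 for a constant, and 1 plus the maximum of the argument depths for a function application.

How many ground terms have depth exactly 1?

12

Write N_k for the number of ground terms of depth ≤ k. A term of depth ≤ k is either a constant or a function symbol applied to arguments of depth ≤ k−1, so N_k = 3 + N_{k-1} + N_{k-1}^2.
N_0 = 3
N_1 = 3 + 3 + 3^2 = 15
Terms of depth exactly 1: N_1 − N_0 = 15 − 3 = 12.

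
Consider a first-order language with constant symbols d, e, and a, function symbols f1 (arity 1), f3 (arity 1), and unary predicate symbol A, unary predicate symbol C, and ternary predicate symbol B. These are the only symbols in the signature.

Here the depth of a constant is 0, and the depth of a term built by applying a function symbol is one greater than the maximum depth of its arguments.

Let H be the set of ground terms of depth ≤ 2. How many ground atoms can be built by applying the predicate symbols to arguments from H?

First count ground terms of depth ≤ 2.
Let N_k count ground terms of depth at most k. Each non-constant term of depth ≤ k is some function symbol applied to depth-≤(k−1) arguments, giving N_k = 3 + N_{k-1} + N_{k-1}.
N_0 = 3
N_1 = 3 + 3 + 3 = 9
N_2 = 3 + 9 + 9 = 21
So |H| = 21.
Each predicate of arity r yields |H|^r ground atoms (one per choice of an r-tuple from H):
  A: 21;  C: 21;  B: 21^3 = 9261
Total ground atoms: 21 + 21 + 9261 = 9303.

9303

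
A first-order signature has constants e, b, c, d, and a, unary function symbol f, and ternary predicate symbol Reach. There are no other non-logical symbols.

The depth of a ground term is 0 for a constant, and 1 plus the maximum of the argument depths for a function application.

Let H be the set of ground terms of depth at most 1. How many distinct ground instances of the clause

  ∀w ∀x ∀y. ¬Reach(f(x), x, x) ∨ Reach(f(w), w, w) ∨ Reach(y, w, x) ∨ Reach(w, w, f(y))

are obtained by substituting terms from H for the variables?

1000

Ground terms of depth ≤ 1:
  If N_k denotes the number of depth-≤k ground terms, the 5 constants give N_0 = 5, and each function symbol of arity r contributes N_{k-1}^r new terms at level k: N_k = 5 + N_{k-1}.
  N_0 = 5
  N_1 = 5 + 5 = 10
So there are 10 ground terms available for substitution.
The clause has 3 distinct variables (w, x, y), each appearing in the body. In the free term algebra distinct substitutions yield syntactically distinct ground instances.
Number of ground instances = 10^3 = 1000.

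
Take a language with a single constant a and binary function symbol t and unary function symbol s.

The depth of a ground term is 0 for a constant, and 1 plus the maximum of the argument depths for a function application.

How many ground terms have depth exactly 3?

170

Count level by level. With function symbols t/2, s/1, the terms of depth ≤ k are the 1 constant together with each function applied to depth-≤(k−1) tuples, so N_k = 1 + N_{k-1}^2 + N_{k-1}.
N_0 = 1
N_1 = 1 + 1^2 + 1 = 3
N_2 = 1 + 3^2 + 3 = 13
N_3 = 1 + 13^2 + 13 = 183
Terms of depth exactly 3: N_3 − N_2 = 183 − 13 = 170.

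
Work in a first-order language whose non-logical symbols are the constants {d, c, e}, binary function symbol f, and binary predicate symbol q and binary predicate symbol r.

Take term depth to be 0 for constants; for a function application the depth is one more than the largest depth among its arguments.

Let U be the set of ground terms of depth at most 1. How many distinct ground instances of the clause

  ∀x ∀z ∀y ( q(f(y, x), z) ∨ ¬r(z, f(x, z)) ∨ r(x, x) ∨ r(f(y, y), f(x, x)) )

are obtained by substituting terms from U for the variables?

1728

Ground terms of depth ≤ 1:
  Count level by level. With function symbols f/2, the terms of depth ≤ k are the 3 constants together with each function applied to depth-≤(k−1) tuples, so N_k = 3 + N_{k-1}^2.
  N_0 = 3
  N_1 = 3 + 3^2 = 12
  Explicitly: d, c, e, f(d, d), f(d, c), f(d, e), f(c, d), f(c, c), f(c, e), f(e, d), f(e, c), f(e, e).
So there are 12 ground terms available for substitution.
The clause has 3 distinct variables (x, z, y), each appearing in the body. In the free term algebra distinct substitutions yield syntactically distinct ground instances.
Number of ground instances = 12^3 = 1728.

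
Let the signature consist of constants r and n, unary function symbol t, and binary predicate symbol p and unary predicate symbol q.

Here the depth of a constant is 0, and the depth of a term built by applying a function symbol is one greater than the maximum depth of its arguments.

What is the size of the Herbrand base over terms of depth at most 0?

First count ground terms of depth ≤ 0.
Let N_k = |{terms of depth ≤ k}|. Then N_0 = 2 and N_k = 2 + N_{k-1} for k ≥ 1 (one summand per function symbol, arity giving the exponent).
N_0 = 2
Explicitly: r, n.
So |H| = 2.
Ground atoms are formed by filling each argument slot of a predicate with a term from H, so an r-ary predicate gives |H|^r atoms:
  p: 2^2 = 4;  q: 2
Total ground atoms: 4 + 2 = 6.

6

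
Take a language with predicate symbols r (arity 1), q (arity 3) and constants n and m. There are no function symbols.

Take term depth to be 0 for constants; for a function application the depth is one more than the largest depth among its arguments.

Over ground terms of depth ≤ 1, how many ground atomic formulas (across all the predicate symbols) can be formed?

First count ground terms of depth ≤ 1.
With no function symbols every ground term is a constant, so there are exactly 2 ground terms at every depth bound.
N_0 = 2
N_1 = 2
Explicitly: n, m.
So |H| = 2.
Each predicate of arity r yields |H|^r ground atoms (one per choice of an r-tuple from H):
  r: 2;  q: 2^3 = 8
Total ground atoms: 2 + 8 = 10.

10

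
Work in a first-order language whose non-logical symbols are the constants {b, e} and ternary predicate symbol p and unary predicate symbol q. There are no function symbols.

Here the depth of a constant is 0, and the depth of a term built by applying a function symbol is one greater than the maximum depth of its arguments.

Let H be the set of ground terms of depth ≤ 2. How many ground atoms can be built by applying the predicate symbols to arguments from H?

First count ground terms of depth ≤ 2.
With no function symbols every ground term is a constant, so there are exactly 2 ground terms at every depth bound.
N_0 = 2
N_1 = 2
N_2 = 2
Explicitly: b, e.
So |H| = 2.
Each predicate of arity r yields |H|^r ground atoms (one per choice of an r-tuple from H):
  p: 2^3 = 8;  q: 2
Total ground atoms: 8 + 2 = 10.

10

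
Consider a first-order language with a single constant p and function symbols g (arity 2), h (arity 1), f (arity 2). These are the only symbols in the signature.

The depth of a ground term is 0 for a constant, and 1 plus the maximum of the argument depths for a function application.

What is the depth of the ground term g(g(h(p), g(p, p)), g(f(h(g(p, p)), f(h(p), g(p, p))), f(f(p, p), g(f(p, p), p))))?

depth(h(p)) = 1 + depth(p) = 1 + 0 = 1
depth(g(p, p)) = 1 + max(0, 0) = 1
depth(g(h(p), g(p, p))) = 1 + max(1, 1) = 2
depth(h(g(p, p))) = 1 + depth(g(p, p)) = 1 + 1 = 2
depth(f(h(p), g(p, p))) = 1 + max(1, 1) = 2
depth(f(h(g(p, p)), f(h(p), g(p, p)))) = 1 + max(2, 2) = 3
depth(f(p, p)) = 1 + max(0, 0) = 1
depth(g(f(p, p), p)) = 1 + max(1, 0) = 2
depth(f(f(p, p), g(f(p, p), p))) = 1 + max(1, 2) = 3
depth(g(f(h(g(p, p)), f(h(p), g(p, p))), f(f(p, p), g(f(p, p), p)))) = 1 + max(3, 3) = 4
depth(g(g(h(p), g(p, p)), g(f(h(g(p, p)), f(h(p), g(p, p))), f(f(p, p), g(f(p, p), p))))) = 1 + max(2, 4) = 5

5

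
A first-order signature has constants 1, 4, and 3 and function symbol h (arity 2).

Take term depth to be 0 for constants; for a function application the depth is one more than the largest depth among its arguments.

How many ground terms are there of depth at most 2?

Write N_k for the number of ground terms of depth ≤ k. A term of depth ≤ k is either a constant or a function symbol applied to arguments of depth ≤ k−1, so N_k = 3 + N_{k-1}^2.
N_0 = 3
N_1 = 3 + 3^2 = 12
N_2 = 3 + 12^2 = 147

147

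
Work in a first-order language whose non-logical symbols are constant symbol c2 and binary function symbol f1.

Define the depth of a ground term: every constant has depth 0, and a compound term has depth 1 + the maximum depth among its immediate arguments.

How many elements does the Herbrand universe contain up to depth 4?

Let N_k count ground terms of depth at most k. Each non-constant term of depth ≤ k is some function symbol applied to depth-≤(k−1) arguments, giving N_k = 1 + N_{k-1}^2.
N_0 = 1
N_1 = 1 + 1^2 = 2
N_2 = 1 + 2^2 = 5
N_3 = 1 + 5^2 = 26
N_4 = 1 + 26^2 = 677

677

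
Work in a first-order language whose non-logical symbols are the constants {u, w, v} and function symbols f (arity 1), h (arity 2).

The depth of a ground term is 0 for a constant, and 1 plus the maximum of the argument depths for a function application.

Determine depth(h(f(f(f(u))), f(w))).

4

depth(f(u)) = 1 + depth(u) = 1 + 0 = 1
depth(f(f(u))) = 1 + depth(f(u)) = 1 + 1 = 2
depth(f(f(f(u)))) = 1 + depth(f(f(u))) = 1 + 2 = 3
depth(f(w)) = 1 + depth(w) = 1 + 0 = 1
depth(h(f(f(f(u))), f(w))) = 1 + max(3, 1) = 4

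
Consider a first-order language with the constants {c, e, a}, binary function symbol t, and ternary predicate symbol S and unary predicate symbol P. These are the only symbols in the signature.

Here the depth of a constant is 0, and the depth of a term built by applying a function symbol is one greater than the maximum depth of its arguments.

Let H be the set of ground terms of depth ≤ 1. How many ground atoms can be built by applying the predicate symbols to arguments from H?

First count ground terms of depth ≤ 1.
Count level by level. With function symbols t/2, the terms of depth ≤ k are the 3 constants together with each function applied to depth-≤(k−1) tuples, so N_k = 3 + N_{k-1}^2.
N_0 = 3
N_1 = 3 + 3^2 = 12
Explicitly: c, e, a, t(c, c), t(c, e), t(c, a), t(e, c), t(e, e), t(e, a), t(a, c), t(a, e), t(a, a).
So |H| = 12.
A ground atom is a predicate applied to a tuple of terms from H, so the count is the sum over predicates of |H|^arity:
  S: 12^3 = 1728;  P: 12
Total ground atoms: 1728 + 12 = 1740.

1740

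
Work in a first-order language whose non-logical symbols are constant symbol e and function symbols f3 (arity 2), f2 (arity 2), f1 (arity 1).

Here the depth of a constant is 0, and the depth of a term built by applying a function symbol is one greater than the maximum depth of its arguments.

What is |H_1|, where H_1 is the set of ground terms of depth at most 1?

4

If N_k denotes the number of depth-≤k ground terms, the 1 constant gives N_0 = 1, and each function symbol of arity r contributes N_{k-1}^r new terms at level k: N_k = 1 + N_{k-1}^2 + N_{k-1}^2 + N_{k-1}.
N_0 = 1
N_1 = 1 + 1^2 + 1^2 + 1 = 4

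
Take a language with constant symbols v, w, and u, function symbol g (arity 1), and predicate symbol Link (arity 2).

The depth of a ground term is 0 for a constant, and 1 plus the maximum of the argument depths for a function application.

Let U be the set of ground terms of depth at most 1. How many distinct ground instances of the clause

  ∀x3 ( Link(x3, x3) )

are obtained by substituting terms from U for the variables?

Ground terms of depth ≤ 1:
  Let N_k count ground terms of depth at most k. Each non-constant term of depth ≤ k is some function symbol applied to depth-≤(k−1) arguments, giving N_k = 3 + N_{k-1}.
  N_0 = 3
  N_1 = 3 + 3 = 6
So there are 6 ground terms available for substitution.
There is 1 variable to instantiate (x3),  occurring in at least one literal, so different choices give different ground instances.
Number of ground instances = 6.

6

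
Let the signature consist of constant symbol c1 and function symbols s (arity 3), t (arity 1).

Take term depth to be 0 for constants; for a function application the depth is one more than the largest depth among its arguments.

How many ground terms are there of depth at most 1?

Count level by level. With function symbols s/3, t/1, the terms of depth ≤ k are the 1 constant together with each function applied to depth-≤(k−1) tuples, so N_k = 1 + N_{k-1}^3 + N_{k-1}.
N_0 = 1
N_1 = 1 + 1^3 + 1 = 3

3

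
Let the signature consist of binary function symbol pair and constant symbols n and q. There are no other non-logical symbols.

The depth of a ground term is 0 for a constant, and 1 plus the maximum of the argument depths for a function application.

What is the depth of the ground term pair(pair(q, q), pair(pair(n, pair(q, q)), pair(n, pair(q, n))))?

4

depth(pair(q, q)) = 1 + max(0, 0) = 1
depth(pair(n, pair(q, q))) = 1 + max(0, 1) = 2
depth(pair(q, n)) = 1 + max(0, 0) = 1
depth(pair(n, pair(q, n))) = 1 + max(0, 1) = 2
depth(pair(pair(n, pair(q, q)), pair(n, pair(q, n)))) = 1 + max(2, 2) = 3
depth(pair(pair(q, q), pair(pair(n, pair(q, q)), pair(n, pair(q, n))))) = 1 + max(1, 3) = 4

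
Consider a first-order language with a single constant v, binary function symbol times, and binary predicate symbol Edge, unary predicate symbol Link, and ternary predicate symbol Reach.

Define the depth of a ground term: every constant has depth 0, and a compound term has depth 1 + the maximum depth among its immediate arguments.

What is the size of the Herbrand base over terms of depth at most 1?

First count ground terms of depth ≤ 1.
Let N_k = |{terms of depth ≤ k}|. Then N_0 = 1 and N_k = 1 + N_{k-1}^2 for k ≥ 1 (one summand per function symbol, arity giving the exponent).
N_0 = 1
N_1 = 1 + 1^2 = 2
Explicitly: v, times(v, v).
So |H| = 2.
For each predicate symbol, the number of ground atoms is |H| raised to its arity; summing:
  Edge: 2^2 = 4;  Link: 2;  Reach: 2^3 = 8
Total ground atoms: 4 + 2 + 8 = 14.

14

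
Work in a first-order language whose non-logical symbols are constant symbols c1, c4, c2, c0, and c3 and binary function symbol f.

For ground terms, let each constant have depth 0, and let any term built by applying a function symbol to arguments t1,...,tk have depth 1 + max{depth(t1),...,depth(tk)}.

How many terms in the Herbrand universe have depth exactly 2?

Count level by level. With function symbols f/2, the terms of depth ≤ k are the 5 constants together with each function applied to depth-≤(k−1) tuples, so N_k = 5 + N_{k-1}^2.
N_0 = 5
N_1 = 5 + 5^2 = 30
N_2 = 5 + 30^2 = 905
Terms of depth exactly 2: N_2 − N_1 = 905 − 30 = 875.

875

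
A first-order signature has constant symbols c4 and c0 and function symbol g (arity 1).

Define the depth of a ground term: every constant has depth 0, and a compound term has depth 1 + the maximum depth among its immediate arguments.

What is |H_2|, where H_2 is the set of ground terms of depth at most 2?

6

Write N_k for the number of ground terms of depth ≤ k. A term of depth ≤ k is either a constant or a function symbol applied to arguments of depth ≤ k−1, so N_k = 2 + N_{k-1}.
N_0 = 2
N_1 = 2 + 2 = 4
N_2 = 2 + 4 = 6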